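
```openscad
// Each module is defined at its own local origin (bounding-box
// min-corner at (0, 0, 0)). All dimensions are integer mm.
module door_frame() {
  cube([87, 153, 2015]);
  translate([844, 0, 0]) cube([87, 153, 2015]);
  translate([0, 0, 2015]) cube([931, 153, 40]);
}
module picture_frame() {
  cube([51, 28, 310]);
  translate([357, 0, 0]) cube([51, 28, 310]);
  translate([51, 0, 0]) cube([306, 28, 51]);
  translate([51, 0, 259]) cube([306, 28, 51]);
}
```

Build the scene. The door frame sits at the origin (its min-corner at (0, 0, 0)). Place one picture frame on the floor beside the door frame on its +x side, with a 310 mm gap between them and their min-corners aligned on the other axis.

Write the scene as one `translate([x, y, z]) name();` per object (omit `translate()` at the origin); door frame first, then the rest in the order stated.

door_frame();
translate([1241, 0, 0]) picture_frame();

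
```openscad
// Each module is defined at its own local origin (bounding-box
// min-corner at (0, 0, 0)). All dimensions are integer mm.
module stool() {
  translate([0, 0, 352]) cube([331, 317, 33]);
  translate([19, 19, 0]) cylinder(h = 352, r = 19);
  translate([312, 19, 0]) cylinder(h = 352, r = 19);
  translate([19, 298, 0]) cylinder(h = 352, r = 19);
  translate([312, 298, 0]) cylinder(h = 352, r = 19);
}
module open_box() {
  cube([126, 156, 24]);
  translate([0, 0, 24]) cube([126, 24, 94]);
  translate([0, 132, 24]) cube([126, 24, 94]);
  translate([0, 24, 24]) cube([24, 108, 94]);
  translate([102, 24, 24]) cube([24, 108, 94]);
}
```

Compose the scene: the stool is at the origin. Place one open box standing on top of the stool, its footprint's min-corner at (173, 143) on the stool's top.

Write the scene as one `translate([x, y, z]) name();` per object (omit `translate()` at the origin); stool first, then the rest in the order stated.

stool();
translate([173, 143, 385]) open_box();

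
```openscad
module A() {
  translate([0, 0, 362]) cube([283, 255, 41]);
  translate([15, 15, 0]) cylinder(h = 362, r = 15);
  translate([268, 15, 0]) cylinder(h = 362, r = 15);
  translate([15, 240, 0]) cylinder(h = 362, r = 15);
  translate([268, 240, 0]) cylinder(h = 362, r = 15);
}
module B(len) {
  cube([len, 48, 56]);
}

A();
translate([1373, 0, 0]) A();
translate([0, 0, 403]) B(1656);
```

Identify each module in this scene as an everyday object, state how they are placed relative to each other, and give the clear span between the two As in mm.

A is a stool. B is a beam. A beam spans the tops of two stools. The clear span between the two stools is 1090 mm.

Second stool starts at x = 1373; first ends at x = 283; clear span = 1373 − 283 = 1090 mm.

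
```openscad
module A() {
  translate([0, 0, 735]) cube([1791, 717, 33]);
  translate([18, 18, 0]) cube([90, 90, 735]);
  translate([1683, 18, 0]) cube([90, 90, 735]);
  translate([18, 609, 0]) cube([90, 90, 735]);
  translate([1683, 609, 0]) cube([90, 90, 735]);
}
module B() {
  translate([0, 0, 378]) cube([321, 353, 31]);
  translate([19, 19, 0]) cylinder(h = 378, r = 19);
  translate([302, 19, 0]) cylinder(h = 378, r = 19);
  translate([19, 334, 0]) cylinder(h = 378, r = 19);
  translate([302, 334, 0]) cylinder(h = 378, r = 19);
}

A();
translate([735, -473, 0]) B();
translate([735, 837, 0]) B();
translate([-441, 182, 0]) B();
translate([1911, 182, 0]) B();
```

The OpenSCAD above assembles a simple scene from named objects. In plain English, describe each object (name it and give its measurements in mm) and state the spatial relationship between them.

A is a rectangular dining table. The top is 1791×717×33 mm with its upper surface at z = 768 mm. It stands on four 90×90 mm square legs, each inset 18 mm from the nearest pair of top edges, running from the floor to the underside of the top.

B is a simple wooden stool: a rectangular seat 321 mm (x) by 353 mm (y), 31 mm thick, top face at z = 409 mm, on four round legs, each 38 mm in diameter. The legs rest on z = 0, each leg's axis is inset half a diameter from the nearest pair of seat edges (so the leg's bounding box is flush with the corner).

Four stools sit around the table at the −y, +y, −x, +x sides.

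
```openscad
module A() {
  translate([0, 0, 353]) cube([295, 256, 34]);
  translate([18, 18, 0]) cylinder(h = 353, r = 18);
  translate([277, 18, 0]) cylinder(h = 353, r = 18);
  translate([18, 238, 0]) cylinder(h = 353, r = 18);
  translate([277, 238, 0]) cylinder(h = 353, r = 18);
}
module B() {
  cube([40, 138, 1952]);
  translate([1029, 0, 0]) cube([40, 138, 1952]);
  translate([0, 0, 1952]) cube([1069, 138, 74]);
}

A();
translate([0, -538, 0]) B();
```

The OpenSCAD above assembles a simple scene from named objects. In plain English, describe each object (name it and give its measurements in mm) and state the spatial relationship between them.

A is a four-legged stool. The seat is a 295×256×34 mm slab whose top surface is at z = 387 mm; four round legs, each 36 mm in diameter, run from the floor (z = 0) to the underside of the seat, each leg's axis is inset half a diameter from the nearest pair of seat edges (so the leg's bounding box is flush with the corner).

B is a door frame. The clear opening is 989 mm wide and 1952 mm high. Two 40 mm wide jambs, 138 mm deep, stand either side of the opening from the floor to the top of the opening. A 74 mm thick head sits across the top of both jambs, spanning the full outside width of the frame.

The door frame is on the floor beside the stool on its −y side.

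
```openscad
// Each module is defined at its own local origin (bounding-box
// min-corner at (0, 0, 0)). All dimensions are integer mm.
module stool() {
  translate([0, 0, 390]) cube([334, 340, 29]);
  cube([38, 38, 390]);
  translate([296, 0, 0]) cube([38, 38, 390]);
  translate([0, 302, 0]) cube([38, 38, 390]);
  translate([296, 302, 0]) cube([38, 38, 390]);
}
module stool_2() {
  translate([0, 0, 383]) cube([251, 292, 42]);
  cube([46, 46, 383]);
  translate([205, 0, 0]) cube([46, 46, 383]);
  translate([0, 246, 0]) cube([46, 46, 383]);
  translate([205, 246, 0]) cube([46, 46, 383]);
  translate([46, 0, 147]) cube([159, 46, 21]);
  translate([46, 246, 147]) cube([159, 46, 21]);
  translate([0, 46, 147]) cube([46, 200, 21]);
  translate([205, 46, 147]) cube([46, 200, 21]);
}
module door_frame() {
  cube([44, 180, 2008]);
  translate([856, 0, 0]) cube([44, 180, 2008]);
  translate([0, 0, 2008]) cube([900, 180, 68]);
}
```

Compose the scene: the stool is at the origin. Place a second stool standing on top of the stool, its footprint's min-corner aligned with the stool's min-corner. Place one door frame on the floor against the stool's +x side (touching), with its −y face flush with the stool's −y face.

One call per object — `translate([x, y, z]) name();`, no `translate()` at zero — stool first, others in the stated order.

stool();
translate([0, 0, 419]) stool_2();
translate([334, 0, 0]) door_frame();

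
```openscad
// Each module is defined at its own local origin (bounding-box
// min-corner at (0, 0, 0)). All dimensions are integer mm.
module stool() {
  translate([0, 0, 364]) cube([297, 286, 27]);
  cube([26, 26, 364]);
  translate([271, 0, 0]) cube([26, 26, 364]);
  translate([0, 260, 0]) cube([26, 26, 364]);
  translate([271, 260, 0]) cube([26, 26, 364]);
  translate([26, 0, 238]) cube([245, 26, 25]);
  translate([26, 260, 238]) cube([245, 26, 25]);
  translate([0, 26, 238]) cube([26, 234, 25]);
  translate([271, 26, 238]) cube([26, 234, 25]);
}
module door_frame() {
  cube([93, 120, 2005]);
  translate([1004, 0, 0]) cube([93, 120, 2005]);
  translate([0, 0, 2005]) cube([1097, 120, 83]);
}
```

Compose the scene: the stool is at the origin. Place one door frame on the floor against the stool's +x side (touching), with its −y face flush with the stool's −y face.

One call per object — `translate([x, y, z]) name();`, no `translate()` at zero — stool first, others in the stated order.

stool();
translate([297, 0, 0]) door_frame();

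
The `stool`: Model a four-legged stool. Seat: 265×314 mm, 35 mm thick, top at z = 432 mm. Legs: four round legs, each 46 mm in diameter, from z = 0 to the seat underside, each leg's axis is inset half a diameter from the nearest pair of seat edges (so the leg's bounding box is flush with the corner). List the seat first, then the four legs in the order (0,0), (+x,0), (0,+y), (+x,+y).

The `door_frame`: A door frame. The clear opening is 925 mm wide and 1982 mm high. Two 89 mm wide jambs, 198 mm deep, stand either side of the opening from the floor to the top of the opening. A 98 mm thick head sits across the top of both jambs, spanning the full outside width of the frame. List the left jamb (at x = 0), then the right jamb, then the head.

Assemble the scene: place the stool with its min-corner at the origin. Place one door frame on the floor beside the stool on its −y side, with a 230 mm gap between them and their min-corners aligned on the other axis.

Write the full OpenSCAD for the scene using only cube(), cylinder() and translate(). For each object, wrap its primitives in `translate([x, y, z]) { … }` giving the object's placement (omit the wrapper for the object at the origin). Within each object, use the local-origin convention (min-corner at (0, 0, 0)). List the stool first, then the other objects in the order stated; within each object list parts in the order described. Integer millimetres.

translate([0, 0, 397]) cube([265, 314, 35]);
translate([23, 23, 0]) cylinder(h = 397, r = 23);
translate([242, 23, 0]) cylinder(h = 397, r = 23);
translate([23, 291, 0]) cylinder(h = 397, r = 23);
translate([242, 291, 0]) cylinder(h = 397, r = 23);
translate([0, -428, 0]) {
  cube([89, 198, 1982]);
  translate([1014, 0, 0]) cube([89, 198, 1982]);
  translate([0, 0, 1982]) cube([1103, 198, 98]);
}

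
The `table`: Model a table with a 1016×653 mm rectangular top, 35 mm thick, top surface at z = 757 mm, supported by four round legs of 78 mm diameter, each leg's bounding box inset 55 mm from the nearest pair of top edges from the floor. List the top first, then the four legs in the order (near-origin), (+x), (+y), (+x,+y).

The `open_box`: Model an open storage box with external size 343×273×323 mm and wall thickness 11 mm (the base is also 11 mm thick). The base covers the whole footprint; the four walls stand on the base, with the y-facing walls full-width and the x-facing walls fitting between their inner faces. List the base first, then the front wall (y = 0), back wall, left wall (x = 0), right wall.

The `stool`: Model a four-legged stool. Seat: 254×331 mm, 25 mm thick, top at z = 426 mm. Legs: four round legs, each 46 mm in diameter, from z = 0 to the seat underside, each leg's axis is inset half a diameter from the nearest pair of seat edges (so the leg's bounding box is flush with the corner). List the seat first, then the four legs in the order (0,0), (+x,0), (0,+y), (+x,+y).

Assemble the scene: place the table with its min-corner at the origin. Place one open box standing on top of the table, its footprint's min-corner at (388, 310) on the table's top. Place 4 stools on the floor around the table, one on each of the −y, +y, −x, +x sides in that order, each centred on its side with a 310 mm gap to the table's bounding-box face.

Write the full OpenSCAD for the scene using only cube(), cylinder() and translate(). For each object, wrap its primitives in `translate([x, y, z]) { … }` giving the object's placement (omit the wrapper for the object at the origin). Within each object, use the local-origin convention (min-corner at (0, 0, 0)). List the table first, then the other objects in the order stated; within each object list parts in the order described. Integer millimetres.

translate([0, 0, 722]) cube([1016, 653, 35]);
translate([94, 94, 0]) cylinder(h = 722, r = 39);
translate([922, 94, 0]) cylinder(h = 722, r = 39);
translate([94, 559, 0]) cylinder(h = 722, r = 39);
translate([922, 559, 0]) cylinder(h = 722, r = 39);
translate([388, 310, 757]) {
  cube([343, 273, 11]);
  translate([0, 0, 11]) cube([343, 11, 312]);
  translate([0, 262, 11]) cube([343, 11, 312]);
  translate([0, 11, 11]) cube([11, 251, 312]);
  translate([332, 11, 11]) cube([11, 251, 312]);
}
translate([381, -641, 0]) {
  translate([0, 0, 401]) cube([254, 331, 25]);
  translate([23, 23, 0]) cylinder(h = 401, r = 23);
  translate([231, 23, 0]) cylinder(h = 401, r = 23);
  translate([23, 308, 0]) cylinder(h = 401, r = 23);
  translate([231, 308, 0]) cylinder(h = 401, r = 23);
}
translate([381, 963, 0]) {
  translate([0, 0, 401]) cube([254, 331, 25]);
  translate([23, 23, 0]) cylinder(h = 401, r = 23);
  translate([231, 23, 0]) cylinder(h = 401, r = 23);
  translate([23, 308, 0]) cylinder(h = 401, r = 23);
  translate([231, 308, 0]) cylinder(h = 401, r = 23);
}
translate([-564, 161, 0]) {
  translate([0, 0, 401]) cube([254, 331, 25]);
  translate([23, 23, 0]) cylinder(h = 401, r = 23);
  translate([231, 23, 0]) cylinder(h = 401, r = 23);
  translate([23, 308, 0]) cylinder(h = 401, r = 23);
  translate([231, 308, 0]) cylinder(h = 401, r = 23);
}
translate([1326, 161, 0]) {
  translate([0, 0, 401]) cube([254, 331, 25]);
  translate([23, 23, 0]) cylinder(h = 401, r = 23);
  translate([231, 23, 0]) cylinder(h = 401, r = 23);
  translate([23, 308, 0]) cylinder(h = 401, r = 23);
  translate([231, 308, 0]) cylinder(h = 401, r = 23);
}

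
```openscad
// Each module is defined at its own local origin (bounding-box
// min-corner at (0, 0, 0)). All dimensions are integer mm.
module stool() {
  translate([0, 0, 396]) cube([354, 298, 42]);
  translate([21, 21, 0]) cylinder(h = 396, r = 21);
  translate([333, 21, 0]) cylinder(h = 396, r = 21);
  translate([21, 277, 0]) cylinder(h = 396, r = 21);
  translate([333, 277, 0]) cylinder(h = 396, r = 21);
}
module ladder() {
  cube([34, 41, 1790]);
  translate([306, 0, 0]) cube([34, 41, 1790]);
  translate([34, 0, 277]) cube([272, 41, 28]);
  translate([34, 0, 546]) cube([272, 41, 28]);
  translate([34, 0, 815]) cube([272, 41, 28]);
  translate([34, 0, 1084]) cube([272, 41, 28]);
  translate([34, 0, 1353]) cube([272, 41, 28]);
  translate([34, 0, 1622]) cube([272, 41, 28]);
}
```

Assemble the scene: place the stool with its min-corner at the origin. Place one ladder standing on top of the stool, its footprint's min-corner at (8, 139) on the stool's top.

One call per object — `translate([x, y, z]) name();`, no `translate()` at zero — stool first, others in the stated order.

stool();
translate([8, 139, 438]) ladder();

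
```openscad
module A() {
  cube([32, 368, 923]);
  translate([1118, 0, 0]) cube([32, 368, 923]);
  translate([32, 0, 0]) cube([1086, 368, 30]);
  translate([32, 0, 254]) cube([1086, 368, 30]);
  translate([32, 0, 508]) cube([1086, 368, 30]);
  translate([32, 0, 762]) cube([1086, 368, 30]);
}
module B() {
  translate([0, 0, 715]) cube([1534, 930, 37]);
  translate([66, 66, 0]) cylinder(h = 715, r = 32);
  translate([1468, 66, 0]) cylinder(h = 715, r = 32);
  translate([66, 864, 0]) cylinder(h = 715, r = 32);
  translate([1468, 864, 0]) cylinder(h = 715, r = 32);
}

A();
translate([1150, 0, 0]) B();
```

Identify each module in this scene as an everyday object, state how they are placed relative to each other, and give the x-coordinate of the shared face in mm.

The bookshelf's +x face and the table's −x face are both at x = 1150 mm.

A is a bookshelf. B is a table. The table is against the bookshelf's +x side, with their −y faces flush. The x-coordinate of the shared face is 1150 mm.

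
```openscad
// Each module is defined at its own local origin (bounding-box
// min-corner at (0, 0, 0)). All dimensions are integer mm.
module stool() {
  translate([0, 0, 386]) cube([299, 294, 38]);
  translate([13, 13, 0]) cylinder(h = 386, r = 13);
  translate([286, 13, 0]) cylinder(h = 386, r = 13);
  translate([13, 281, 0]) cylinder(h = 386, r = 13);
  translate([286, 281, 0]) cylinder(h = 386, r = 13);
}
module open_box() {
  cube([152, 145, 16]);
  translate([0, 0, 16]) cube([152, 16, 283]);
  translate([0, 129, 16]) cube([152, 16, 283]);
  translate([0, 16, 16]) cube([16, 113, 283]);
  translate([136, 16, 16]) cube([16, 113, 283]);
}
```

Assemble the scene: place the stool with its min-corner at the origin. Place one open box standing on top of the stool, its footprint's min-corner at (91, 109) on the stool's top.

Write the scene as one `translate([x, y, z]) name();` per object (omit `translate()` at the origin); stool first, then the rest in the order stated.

stool();
translate([91, 109, 424]) open_box();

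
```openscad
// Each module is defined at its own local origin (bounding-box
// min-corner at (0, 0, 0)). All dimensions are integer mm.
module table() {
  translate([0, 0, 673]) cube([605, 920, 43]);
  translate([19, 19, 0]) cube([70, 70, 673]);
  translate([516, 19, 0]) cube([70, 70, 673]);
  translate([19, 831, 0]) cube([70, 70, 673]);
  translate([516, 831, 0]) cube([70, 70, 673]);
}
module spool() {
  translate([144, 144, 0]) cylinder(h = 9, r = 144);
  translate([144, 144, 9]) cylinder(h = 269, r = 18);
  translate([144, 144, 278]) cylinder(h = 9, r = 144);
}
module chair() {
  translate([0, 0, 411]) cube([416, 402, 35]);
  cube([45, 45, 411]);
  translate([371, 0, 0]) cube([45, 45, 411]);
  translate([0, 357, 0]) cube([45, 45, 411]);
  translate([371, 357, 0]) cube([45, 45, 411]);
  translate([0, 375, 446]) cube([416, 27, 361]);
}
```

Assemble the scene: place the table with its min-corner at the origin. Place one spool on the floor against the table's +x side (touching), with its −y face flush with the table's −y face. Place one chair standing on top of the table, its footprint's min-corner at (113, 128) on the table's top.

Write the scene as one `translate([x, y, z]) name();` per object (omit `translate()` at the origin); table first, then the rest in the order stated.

table();
translate([605, 0, 0]) spool();
translate([113, 128, 716]) chair();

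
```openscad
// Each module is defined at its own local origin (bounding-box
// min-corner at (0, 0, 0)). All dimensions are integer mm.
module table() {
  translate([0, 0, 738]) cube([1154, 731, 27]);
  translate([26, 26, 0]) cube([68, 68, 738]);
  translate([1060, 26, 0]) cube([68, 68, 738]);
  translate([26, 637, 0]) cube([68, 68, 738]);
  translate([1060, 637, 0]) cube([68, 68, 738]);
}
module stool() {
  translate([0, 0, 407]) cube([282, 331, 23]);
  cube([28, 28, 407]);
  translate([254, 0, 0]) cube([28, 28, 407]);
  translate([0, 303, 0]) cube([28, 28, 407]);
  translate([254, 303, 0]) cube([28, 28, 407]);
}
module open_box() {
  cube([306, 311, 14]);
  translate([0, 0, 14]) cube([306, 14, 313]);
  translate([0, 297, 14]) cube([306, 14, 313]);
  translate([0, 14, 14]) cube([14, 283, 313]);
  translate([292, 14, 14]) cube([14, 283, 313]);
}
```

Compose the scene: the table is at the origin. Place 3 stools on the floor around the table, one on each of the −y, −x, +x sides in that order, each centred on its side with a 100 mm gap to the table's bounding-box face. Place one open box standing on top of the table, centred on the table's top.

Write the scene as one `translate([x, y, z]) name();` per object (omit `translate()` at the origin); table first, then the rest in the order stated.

table();
translate([436, -431, 0]) stool();
translate([-382, 200, 0]) stool();
translate([1254, 200, 0]) stool();
translate([424, 210, 765]) open_box();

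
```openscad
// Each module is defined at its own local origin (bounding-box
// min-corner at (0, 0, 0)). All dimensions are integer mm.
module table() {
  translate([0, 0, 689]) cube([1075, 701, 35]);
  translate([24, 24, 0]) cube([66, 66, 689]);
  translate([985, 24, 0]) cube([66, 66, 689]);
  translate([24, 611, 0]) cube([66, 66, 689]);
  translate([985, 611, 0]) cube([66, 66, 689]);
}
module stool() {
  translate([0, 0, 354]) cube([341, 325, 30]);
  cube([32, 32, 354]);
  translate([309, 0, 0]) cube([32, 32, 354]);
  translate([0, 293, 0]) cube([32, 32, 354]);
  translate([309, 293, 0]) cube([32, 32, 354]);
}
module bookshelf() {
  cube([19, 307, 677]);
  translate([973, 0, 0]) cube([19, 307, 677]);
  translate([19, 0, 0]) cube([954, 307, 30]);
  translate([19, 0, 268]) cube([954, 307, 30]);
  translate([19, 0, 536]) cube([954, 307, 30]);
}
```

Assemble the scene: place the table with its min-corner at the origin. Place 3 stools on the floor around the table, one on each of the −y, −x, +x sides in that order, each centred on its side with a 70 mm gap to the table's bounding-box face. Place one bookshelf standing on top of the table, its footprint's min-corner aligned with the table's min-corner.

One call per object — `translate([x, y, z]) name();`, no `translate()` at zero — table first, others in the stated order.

table();
translate([367, -395, 0]) stool();
translate([-411, 188, 0]) stool();
translate([1145, 188, 0]) stool();
translate([0, 0, 724]) bookshelf();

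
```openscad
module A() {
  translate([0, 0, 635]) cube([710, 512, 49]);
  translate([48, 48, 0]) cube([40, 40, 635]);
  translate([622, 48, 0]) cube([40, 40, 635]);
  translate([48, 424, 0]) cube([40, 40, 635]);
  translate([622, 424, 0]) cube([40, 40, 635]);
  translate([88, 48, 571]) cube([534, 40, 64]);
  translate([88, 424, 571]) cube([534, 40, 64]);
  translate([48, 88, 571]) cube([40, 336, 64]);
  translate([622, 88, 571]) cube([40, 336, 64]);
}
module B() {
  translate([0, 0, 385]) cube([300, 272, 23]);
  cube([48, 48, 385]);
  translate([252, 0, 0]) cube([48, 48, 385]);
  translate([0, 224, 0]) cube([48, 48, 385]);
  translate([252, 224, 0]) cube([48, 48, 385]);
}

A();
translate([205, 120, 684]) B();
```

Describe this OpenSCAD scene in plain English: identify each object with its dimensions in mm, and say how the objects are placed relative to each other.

A is a rectangular dining table. The top is 710×512×49 mm with its upper surface at z = 684 mm. It stands on four 40×40 mm square legs, each inset 48 mm from the nearest pair of top edges, running from the floor to the underside of the top. Four apron rails, 40 mm thick and 64 mm tall, run between adjacent legs with their top edges flush with the underside of the top and their outer faces flush with the legs' outer faces.

B is a four-legged stool. The seat is a 300×272×23 mm slab whose top surface is at z = 408 mm; four square legs, each 48×48 mm in cross-section, run from the floor (z = 0) to the underside of the seat, each flush with a corner of the seat.

The stool is on top of the table, centred.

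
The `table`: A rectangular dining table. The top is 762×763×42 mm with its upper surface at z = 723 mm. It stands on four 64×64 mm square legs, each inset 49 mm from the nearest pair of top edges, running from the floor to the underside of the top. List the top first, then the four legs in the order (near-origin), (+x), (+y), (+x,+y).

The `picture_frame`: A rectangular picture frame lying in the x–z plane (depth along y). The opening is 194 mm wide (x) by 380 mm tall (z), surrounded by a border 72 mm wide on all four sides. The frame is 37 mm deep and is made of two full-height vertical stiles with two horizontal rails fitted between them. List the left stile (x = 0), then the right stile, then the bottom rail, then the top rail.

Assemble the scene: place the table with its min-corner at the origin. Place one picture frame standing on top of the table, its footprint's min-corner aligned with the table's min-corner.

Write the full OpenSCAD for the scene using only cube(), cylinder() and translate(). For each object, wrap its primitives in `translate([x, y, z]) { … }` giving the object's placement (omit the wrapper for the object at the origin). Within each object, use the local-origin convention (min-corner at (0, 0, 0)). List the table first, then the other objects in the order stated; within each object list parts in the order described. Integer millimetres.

translate([0, 0, 681]) cube([762, 763, 42]);
translate([49, 49, 0]) cube([64, 64, 681]);
translate([649, 49, 0]) cube([64, 64, 681]);
translate([49, 650, 0]) cube([64, 64, 681]);
translate([649, 650, 0]) cube([64, 64, 681]);
translate([0, 0, 723]) {
  cube([72, 37, 524]);
  translate([266, 0, 0]) cube([72, 37, 524]);
  translate([72, 0, 0]) cube([194, 37, 72]);
  translate([72, 0, 452]) cube([194, 37, 72]);
}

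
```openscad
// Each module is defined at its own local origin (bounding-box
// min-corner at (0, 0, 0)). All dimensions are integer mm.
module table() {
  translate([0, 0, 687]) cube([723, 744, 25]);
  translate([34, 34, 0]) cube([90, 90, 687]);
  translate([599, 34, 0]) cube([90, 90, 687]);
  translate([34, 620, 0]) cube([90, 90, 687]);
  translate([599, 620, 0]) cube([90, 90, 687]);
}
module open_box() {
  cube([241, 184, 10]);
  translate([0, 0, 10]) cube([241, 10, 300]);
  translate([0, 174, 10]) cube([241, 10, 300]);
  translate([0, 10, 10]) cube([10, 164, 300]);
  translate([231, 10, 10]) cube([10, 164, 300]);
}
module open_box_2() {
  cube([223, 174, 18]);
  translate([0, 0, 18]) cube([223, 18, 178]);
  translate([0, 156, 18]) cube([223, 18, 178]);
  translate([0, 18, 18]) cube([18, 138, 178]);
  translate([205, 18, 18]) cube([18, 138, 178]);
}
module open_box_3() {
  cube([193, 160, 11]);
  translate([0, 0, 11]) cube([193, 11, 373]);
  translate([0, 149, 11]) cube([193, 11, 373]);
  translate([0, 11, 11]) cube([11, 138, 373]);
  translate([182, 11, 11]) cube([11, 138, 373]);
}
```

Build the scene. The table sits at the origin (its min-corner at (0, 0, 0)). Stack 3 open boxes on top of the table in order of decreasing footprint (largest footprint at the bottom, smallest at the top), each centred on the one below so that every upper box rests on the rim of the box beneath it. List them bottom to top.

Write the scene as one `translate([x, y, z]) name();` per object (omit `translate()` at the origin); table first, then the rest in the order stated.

table();
translate([241, 280, 712]) open_box();
translate([250, 285, 1022]) open_box_2();
translate([265, 292, 1218]) open_box_3();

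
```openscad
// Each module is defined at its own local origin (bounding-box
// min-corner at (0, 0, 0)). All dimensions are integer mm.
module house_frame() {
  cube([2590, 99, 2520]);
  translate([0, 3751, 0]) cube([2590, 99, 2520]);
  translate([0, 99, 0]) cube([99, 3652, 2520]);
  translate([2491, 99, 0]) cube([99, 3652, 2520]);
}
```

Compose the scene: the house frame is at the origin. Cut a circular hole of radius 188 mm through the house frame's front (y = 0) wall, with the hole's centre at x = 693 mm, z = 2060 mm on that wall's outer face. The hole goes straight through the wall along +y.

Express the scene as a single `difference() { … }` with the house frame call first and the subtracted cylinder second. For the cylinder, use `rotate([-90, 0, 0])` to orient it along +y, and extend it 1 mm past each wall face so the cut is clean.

difference() {
  house_frame();
  translate([693, -1, 2060]) rotate([-90, 0, 0]) cylinder(h = 101, r = 188);
}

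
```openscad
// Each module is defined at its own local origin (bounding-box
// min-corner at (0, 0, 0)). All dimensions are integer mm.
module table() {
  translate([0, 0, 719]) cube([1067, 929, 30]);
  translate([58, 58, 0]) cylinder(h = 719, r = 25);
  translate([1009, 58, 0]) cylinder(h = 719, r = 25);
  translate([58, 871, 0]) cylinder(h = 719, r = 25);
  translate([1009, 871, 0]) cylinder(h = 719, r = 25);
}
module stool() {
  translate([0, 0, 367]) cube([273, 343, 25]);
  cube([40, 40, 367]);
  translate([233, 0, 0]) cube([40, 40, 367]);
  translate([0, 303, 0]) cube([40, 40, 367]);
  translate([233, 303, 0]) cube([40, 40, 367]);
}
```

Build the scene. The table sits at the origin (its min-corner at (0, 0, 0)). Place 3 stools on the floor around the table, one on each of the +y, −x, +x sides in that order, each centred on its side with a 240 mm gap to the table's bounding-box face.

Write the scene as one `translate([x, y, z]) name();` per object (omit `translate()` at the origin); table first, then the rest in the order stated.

table();
translate([397, 1169, 0]) stool();
translate([-513, 293, 0]) stool();
translate([1307, 293, 0]) stool();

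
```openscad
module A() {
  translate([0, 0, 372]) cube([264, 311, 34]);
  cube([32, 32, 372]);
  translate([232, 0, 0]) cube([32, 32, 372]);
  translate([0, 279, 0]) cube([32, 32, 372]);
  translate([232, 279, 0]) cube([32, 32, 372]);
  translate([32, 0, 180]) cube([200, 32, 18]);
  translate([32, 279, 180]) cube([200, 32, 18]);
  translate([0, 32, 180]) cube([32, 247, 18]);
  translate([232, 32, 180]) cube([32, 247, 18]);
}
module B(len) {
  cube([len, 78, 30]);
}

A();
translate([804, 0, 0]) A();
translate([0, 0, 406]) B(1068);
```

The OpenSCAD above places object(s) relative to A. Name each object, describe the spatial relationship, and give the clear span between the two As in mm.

A is a stool. B is a beam. A beam spans the tops of two stools. The clear span between the two stools is 540 mm.

Second stool starts at x = 804; first ends at x = 264; clear span = 804 − 264 = 540 mm.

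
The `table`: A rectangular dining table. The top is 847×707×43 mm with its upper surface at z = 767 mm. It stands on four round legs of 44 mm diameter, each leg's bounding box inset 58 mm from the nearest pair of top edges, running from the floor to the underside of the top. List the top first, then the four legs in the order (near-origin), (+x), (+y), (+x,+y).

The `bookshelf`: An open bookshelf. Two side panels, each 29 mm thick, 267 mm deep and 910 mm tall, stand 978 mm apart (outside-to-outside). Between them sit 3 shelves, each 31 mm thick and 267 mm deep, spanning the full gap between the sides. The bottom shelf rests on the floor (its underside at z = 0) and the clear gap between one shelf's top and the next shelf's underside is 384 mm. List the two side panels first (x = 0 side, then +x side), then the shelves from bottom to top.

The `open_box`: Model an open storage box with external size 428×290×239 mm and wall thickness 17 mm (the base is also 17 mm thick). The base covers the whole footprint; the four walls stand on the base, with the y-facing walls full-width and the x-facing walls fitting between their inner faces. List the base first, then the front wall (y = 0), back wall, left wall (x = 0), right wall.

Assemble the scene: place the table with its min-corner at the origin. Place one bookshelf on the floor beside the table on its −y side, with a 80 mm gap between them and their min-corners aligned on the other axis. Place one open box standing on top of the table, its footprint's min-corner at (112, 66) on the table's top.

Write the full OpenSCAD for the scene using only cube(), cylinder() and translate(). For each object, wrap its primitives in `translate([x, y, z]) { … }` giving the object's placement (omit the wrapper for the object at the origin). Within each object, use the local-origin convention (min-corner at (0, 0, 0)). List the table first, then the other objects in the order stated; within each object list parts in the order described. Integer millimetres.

translate([0, 0, 724]) cube([847, 707, 43]);
translate([80, 80, 0]) cylinder(h = 724, r = 22);
translate([767, 80, 0]) cylinder(h = 724, r = 22);
translate([80, 627, 0]) cylinder(h = 724, r = 22);
translate([767, 627, 0]) cylinder(h = 724, r = 22);
translate([0, -347, 0]) {
  cube([29, 267, 910]);
  translate([949, 0, 0]) cube([29, 267, 910]);
  translate([29, 0, 0]) cube([920, 267, 31]);
  translate([29, 0, 415]) cube([920, 267, 31]);
  translate([29, 0, 830]) cube([920, 267, 31]);
}
translate([112, 66, 767]) {
  cube([428, 290, 17]);
  translate([0, 0, 17]) cube([428, 17, 222]);
  translate([0, 273, 17]) cube([428, 17, 222]);
  translate([0, 17, 17]) cube([17, 256, 222]);
  translate([411, 17, 17]) cube([17, 256, 222]);
}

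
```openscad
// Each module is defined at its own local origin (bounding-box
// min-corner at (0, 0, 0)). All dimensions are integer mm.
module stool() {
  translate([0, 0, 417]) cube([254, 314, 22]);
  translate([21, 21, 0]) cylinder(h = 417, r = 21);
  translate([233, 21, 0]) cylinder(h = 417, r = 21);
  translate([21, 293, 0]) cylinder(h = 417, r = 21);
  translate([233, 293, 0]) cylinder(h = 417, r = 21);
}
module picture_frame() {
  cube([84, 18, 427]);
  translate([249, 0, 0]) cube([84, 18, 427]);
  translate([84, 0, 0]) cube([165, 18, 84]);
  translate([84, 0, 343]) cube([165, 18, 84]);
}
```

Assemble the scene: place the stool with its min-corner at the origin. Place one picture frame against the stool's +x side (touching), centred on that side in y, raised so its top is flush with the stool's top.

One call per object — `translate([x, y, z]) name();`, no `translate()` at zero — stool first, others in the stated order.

stool();
translate([254, 148, 12]) picture_frame();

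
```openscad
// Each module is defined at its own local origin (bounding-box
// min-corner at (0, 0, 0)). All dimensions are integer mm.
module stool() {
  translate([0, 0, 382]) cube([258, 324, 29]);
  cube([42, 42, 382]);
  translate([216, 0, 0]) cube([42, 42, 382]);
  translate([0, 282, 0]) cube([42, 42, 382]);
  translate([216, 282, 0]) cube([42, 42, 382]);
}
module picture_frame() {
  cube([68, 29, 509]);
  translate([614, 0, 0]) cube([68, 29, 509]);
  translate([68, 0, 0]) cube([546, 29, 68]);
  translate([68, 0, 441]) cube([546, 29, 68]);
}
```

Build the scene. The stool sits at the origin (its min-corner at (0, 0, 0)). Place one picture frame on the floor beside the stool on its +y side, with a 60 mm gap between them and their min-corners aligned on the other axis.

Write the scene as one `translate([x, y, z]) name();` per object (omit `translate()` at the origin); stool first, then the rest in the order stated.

stool();
translate([0, 384, 0]) picture_frame();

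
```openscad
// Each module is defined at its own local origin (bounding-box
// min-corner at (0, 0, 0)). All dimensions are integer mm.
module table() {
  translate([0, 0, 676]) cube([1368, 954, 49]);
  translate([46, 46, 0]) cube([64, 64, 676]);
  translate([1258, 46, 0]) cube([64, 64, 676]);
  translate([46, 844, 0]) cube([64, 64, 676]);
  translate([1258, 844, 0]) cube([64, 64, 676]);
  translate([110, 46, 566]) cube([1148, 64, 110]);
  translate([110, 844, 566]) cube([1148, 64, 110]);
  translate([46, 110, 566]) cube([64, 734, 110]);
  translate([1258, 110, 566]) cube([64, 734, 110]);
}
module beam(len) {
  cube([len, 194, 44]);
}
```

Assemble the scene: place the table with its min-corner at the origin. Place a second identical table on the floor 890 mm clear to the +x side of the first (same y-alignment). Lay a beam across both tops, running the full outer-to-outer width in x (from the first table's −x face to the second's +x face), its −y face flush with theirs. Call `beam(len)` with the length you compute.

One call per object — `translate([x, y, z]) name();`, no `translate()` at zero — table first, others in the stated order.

table();
translate([2258, 0, 0]) table();
translate([0, 0, 725]) beam(3626);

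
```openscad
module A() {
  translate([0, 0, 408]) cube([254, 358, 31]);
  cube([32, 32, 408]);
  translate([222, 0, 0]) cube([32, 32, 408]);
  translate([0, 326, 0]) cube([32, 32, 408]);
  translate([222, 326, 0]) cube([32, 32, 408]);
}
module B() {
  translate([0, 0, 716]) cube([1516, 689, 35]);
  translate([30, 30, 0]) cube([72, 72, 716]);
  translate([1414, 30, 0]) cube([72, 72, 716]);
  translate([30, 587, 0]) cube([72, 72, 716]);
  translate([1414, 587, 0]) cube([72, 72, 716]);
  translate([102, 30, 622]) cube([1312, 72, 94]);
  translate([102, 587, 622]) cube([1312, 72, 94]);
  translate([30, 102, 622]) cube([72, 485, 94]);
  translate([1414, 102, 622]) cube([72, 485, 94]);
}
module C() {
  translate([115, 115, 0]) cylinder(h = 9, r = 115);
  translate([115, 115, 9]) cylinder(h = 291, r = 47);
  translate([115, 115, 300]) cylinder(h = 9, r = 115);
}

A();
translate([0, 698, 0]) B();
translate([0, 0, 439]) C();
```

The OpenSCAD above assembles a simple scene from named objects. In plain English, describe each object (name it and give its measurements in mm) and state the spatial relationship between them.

A is a four-legged stool. The seat is 254×358 mm, 31 mm thick, top at z = 439 mm. It stands on four square legs, each 32×32 mm in cross-section, from z = 0 to the seat underside, each flush with a corner of the seat.

B is a table: top 1516 mm (x) × 689 mm (y), 35 mm thick, upper face at z = 751 mm, on four 72×72 mm square legs, each inset 30 mm from the nearest pair of top edges, running from z = 0 to the bottom of the top. Four apron rails, 72 mm thick and 94 mm tall, run between adjacent legs with their top edges flush with the underside of the top and their outer faces flush with the legs' outer faces.

C is a spool: two coaxial disc flanges of radius 115 mm and thickness 9 mm, joined by a core cylinder of radius 47 mm and height 291 mm. The lower flange rests on z = 0 and the three cylinders share a vertical axis.

The table is on the floor beside the stool on its +y side. The spool is on top of the stool.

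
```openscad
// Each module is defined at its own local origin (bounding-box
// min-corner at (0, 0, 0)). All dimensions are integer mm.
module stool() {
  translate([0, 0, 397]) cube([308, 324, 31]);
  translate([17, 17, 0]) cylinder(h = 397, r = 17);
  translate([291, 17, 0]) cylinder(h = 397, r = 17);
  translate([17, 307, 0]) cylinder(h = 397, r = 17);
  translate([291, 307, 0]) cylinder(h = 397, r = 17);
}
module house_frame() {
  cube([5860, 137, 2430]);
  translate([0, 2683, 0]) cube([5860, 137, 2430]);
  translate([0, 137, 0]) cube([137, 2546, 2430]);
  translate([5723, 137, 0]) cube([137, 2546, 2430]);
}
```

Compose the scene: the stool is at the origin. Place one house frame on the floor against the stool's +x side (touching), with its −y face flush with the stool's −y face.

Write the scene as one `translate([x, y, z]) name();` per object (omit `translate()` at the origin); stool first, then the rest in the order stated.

stool();
translate([308, 0, 0]) house_frame();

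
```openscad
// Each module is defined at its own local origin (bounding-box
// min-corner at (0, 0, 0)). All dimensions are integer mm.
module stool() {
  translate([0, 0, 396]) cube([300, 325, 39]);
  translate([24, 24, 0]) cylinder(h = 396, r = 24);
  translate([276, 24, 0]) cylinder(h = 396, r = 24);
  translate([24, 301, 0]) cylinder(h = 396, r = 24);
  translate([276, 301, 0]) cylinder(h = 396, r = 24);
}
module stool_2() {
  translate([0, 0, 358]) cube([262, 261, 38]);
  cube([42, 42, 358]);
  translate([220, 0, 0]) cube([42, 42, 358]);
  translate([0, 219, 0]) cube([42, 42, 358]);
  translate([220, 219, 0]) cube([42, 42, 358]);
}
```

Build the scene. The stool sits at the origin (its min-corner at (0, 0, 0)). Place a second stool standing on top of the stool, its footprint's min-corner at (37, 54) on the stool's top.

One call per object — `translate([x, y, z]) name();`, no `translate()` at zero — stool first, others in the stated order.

stool();
translate([37, 54, 435]) stool_2();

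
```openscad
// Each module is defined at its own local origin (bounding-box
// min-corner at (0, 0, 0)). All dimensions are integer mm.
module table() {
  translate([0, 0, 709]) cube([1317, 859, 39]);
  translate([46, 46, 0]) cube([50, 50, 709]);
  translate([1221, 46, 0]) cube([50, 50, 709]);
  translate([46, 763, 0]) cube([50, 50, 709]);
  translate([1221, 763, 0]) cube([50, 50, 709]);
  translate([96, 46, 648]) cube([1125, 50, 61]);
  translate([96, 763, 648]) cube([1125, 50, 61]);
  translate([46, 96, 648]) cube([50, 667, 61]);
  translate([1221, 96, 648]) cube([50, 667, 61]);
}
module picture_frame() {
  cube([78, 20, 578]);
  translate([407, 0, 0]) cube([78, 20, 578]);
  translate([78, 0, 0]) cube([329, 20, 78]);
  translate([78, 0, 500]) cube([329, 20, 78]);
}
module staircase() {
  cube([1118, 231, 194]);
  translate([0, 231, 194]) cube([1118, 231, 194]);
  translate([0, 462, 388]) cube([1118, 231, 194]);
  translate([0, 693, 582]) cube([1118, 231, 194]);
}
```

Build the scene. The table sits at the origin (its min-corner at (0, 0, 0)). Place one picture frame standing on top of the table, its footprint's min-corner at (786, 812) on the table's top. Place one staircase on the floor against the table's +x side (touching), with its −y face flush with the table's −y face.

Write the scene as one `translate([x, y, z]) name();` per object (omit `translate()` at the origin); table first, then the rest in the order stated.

table();
translate([786, 812, 748]) picture_frame();
translate([1317, 0, 0]) staircase();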